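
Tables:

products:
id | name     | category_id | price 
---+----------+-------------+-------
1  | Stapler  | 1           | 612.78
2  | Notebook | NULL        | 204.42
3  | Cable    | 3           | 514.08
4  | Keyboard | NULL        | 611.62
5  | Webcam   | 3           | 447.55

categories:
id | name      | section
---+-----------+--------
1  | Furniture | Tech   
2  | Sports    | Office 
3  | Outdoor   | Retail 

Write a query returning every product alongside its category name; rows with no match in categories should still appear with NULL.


LEFT JOIN keeps every row from products (the left table); where category_id has no match in categories, the category columns become NULL. Walk through each product:
  - product 1 (Stapler): category_id=1 -> matches Furniture
  - product 2 (Notebook): category_id=NULL, no match -> kept with NULL
  - product 3 (Cable): category_id=3 -> matches Outdoor
  - product 4 (Keyboard): category_id=NULL, no match -> kept with NULL
  - product 5 (Webcam): category_id=3 -> matches Outdoor
All 5 rows appear; 2 have NULL category.

SQL:
SELECT a.name, b.name AS category
FROM products a
LEFT JOIN categories b ON a.category_id = b.id

Result:
name     | category 
---------+----------
Stapler  | Furniture
Notebook | NULL     
Cable    | Outdoor  
Keyboard | NULL     
Webcam   | Outdoor  


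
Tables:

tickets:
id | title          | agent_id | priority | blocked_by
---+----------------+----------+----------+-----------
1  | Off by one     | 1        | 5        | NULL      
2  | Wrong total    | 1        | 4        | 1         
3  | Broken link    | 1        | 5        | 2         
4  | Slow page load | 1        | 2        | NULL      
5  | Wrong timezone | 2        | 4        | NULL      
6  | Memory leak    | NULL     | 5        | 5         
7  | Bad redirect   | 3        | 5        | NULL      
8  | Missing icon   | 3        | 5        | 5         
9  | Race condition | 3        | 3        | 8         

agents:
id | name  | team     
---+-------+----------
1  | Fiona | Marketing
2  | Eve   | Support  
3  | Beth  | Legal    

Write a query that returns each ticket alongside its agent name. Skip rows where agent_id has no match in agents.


INNER JOIN keeps only tickets rows whose agent_id matches an id in agents. Walk through each ticket:
  - ticket 1 (Off by one): agent_id=1 -> matches Fiona
  - ticket 2 (Wrong total): agent_id=1 -> matches Fiona
  - ticket 3 (Broken link): agent_id=1 -> matches Fiona
  - ticket 4 (Slow page load): agent_id=1 -> matches Fiona
  - ticket 5 (Wrong timezone): agent_id=2 -> matches Eve
  - ticket 6 (Memory leak): agent_id=NULL, no match -> dropped
  - ticket 7 (Bad redirect): agent_id=3 -> matches Beth
  - ticket 8 (Missing icon): agent_id=3 -> matches Beth
  - ticket 9 (Race condition): agent_id=3 -> matches Beth
So 1 of 9 rows is dropped.

SQL:
SELECT a.title, b.name AS agent
FROM tickets a
INNER JOIN agents b ON a.agent_id = b.id

Result:
title          | agent
---------------+------
Off by one     | Fiona
Wrong total    | Fiona
Broken link    | Fiona
Slow page load | Fiona
Wrong timezone | Eve  
Bad redirect   | Beth 
Missing icon   | Beth 
Race condition | Beth 


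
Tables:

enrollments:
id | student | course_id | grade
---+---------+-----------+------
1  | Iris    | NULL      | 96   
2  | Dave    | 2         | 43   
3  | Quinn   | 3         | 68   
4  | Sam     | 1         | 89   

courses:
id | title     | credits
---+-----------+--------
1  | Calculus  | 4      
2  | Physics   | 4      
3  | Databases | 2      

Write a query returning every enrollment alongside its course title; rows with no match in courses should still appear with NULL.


LEFT JOIN keeps every row from enrollments (the left table); where course_id has no match in courses, the course columns become NULL. Walk through each enrollment:
  - enrollment 1 (Iris): course_id=NULL, no match -> kept with NULL
  - enrollment 2 (Dave): course_id=2 -> matches Physics
  - enrollment 3 (Quinn): course_id=3 -> matches Databases
  - enrollment 4 (Sam): course_id=1 -> matches Calculus
All 4 rows appear; 1 has NULL course.

SQL:
SELECT a.student, b.title AS course
FROM enrollments a
LEFT JOIN courses b ON a.course_id = b.id

Result:
student | course   
--------+----------
Iris    | NULL     
Dave    | Physics  
Quinn   | Databases
Sam     | Calculus 


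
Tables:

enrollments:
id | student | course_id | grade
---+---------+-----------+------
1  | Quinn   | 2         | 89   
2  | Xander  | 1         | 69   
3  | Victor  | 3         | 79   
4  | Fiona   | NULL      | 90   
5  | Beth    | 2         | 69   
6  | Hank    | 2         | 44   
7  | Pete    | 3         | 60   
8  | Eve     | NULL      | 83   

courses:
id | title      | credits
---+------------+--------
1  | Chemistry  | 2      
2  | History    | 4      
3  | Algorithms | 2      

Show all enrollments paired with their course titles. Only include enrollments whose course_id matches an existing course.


INNER JOIN keeps only enrollments rows whose course_id matches an id in courses. Walk through each enrollment:
  - enrollment 1 (Quinn): course_id=2 -> matches History
  - enrollment 2 (Xander): course_id=1 -> matches Chemistry
  - enrollment 3 (Victor): course_id=3 -> matches Algorithms
  - enrollment 4 (Fiona): course_id=NULL, no match -> dropped
  - enrollment 5 (Beth): course_id=2 -> matches History
  - enrollment 6 (Hank): course_id=2 -> matches History
  - enrollment 7 (Pete): course_id=3 -> matches Algorithms
  - enrollment 8 (Eve): course_id=NULL, no match -> dropped
So 2 of 8 rows are dropped.

SQL:
SELECT a.student, b.title AS course
FROM enrollments a
INNER JOIN courses b ON a.course_id = b.id

Result:
student | course    
--------+-----------
Quinn   | History   
Xander  | Chemistry 
Victor  | Algorithms
Beth    | History   
Hank    | History   
Pete    | Algorithms


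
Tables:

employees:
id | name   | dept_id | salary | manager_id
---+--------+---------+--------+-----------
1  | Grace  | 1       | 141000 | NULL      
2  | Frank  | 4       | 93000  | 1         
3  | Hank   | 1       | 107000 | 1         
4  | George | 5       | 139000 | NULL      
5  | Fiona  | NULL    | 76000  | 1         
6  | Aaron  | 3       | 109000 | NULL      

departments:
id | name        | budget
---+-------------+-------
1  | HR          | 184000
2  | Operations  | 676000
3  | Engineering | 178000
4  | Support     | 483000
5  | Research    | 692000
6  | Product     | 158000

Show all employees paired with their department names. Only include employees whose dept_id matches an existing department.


INNER JOIN keeps only employees rows whose dept_id matches an id in departments. Walk through each employee:
  - employee 1 (Grace): dept_id=1 -> matches HR
  - employee 2 (Frank): dept_id=4 -> matches Support
  - employee 3 (Hank): dept_id=1 -> matches HR
  - employee 4 (George): dept_id=5 -> matches Research
  - employee 5 (Fiona): dept_id=NULL, no match -> dropped
  - employee 6 (Aaron): dept_id=3 -> matches Engineering
So 1 of 6 rows is dropped.

SQL:
SELECT a.name, b.name AS department
FROM employees a
INNER JOIN departments b ON a.dept_id = b.id

Result:
name   | department 
-------+------------
Grace  | HR         
Frank  | Support    
Hank   | HR         
George | Research   
Aaron  | Engineering


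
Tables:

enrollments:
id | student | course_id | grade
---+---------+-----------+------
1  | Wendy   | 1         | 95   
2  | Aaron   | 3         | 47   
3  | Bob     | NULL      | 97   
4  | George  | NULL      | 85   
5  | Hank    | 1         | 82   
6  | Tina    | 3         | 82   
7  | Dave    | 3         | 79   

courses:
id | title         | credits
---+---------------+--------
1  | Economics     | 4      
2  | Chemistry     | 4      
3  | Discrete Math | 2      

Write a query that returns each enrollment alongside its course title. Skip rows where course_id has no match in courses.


INNER JOIN keeps only enrollments rows whose course_id matches an id in courses. Walk through each enrollment:
  - enrollment 1 (Wendy): course_id=1 -> matches Economics
  - enrollment 2 (Aaron): course_id=3 -> matches Discrete Math
  - enrollment 3 (Bob): course_id=NULL, no match -> dropped
  - enrollment 4 (George): course_id=NULL, no match -> dropped
  - enrollment 5 (Hank): course_id=1 -> matches Economics
  - enrollment 6 (Tina): course_id=3 -> matches Discrete Math
  - enrollment 7 (Dave): course_id=3 -> matches Discrete Math
So 2 of 7 rows are dropped.

SQL:
SELECT a.student, b.title AS course
FROM enrollments a
INNER JOIN courses b ON a.course_id = b.id

Result:
student | course       
--------+--------------
Wendy   | Economics    
Aaron   | Discrete Math
Hank    | Economics    
Tina    | Discrete Math
Dave    | Discrete Math


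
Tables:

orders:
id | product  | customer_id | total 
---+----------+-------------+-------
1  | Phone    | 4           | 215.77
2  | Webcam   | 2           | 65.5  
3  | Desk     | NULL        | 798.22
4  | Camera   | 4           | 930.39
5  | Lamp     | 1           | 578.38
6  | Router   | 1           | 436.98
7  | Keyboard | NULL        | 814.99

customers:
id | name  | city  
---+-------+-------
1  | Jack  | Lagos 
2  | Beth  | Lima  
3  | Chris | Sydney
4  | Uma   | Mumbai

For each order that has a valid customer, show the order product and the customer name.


INNER JOIN keeps only orders rows whose customer_id matches an id in customers. Walk through each order:
  - order 1 (Phone): customer_id=4 -> matches Uma
  - order 2 (Webcam): customer_id=2 -> matches Beth
  - order 3 (Desk): customer_id=NULL, no match -> dropped
  - order 4 (Camera): customer_id=4 -> matches Uma
  - order 5 (Lamp): customer_id=1 -> matches Jack
  - order 6 (Router): customer_id=1 -> matches Jack
  - order 7 (Keyboard): customer_id=NULL, no match -> dropped
So 2 of 7 rows are dropped.

SQL:
SELECT a.product, b.name AS customer
FROM orders a
INNER JOIN customers b ON a.customer_id = b.id

Result:
product | customer
--------+---------
Phone   | Uma     
Webcam  | Beth    
Camera  | Uma     
Lamp    | Jack    
Router  | Jack    


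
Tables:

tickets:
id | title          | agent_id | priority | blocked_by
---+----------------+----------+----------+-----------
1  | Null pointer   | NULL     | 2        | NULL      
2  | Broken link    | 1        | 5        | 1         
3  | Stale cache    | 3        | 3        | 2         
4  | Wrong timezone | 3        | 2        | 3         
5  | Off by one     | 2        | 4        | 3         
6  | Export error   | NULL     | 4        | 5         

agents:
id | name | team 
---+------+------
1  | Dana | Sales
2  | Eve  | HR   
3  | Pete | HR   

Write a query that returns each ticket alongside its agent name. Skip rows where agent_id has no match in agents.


INNER JOIN keeps only tickets rows whose agent_id matches an id in agents. Walk through each ticket:
  - ticket 1 (Null pointer): agent_id=NULL, no match -> dropped
  - ticket 2 (Broken link): agent_id=1 -> matches Dana
  - ticket 3 (Stale cache): agent_id=3 -> matches Pete
  - ticket 4 (Wrong timezone): agent_id=3 -> matches Pete
  - ticket 5 (Off by one): agent_id=2 -> matches Eve
  - ticket 6 (Export error): agent_id=NULL, no match -> dropped
So 2 of 6 rows are dropped.

SQL:
SELECT a.title, b.name AS agent
FROM tickets a
INNER JOIN agents b ON a.agent_id = b.id

Result:
title          | agent
---------------+------
Broken link    | Dana 
Stale cache    | Pete 
Wrong timezone | Pete 
Off by one     | Eve  


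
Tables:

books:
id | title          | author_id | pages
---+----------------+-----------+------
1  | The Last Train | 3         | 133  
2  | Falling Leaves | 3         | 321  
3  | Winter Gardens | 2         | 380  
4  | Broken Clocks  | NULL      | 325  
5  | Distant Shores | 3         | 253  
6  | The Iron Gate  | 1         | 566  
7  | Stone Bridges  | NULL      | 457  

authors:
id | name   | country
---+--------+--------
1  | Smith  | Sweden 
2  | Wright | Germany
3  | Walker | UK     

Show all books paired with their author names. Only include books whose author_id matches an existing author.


INNER JOIN keeps only books rows whose author_id matches an id in authors. Walk through each book:
  - book 1 (The Last Train): author_id=3 -> matches Walker
  - book 2 (Falling Leaves): author_id=3 -> matches Walker
  - book 3 (Winter Gardens): author_id=2 -> matches Wright
  - book 4 (Broken Clocks): author_id=NULL, no match -> dropped
  - book 5 (Distant Shores): author_id=3 -> matches Walker
  - book 6 (The Iron Gate): author_id=1 -> matches Smith
  - book 7 (Stone Bridges): author_id=NULL, no match -> dropped
So 2 of 7 rows are dropped.

SQL:
SELECT a.title, b.name AS author
FROM books a
INNER JOIN authors b ON a.author_id = b.id

Result:
title          | author
---------------+-------
The Last Train | Walker
Falling Leaves | Walker
Winter Gardens | Wright
Distant Shores | Walker
The Iron Gate  | Smith 


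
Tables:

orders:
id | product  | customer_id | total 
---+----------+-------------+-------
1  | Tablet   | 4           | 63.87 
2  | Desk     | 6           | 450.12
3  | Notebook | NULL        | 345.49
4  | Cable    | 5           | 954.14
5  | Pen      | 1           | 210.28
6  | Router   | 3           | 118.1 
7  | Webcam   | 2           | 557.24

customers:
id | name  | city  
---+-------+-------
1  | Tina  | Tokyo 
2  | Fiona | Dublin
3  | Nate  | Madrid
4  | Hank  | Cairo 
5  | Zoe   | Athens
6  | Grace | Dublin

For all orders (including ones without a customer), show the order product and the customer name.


LEFT JOIN keeps every row from orders (the left table); where customer_id has no match in customers, the customer columns become NULL. Walk through each order:
  - order 1 (Tablet): customer_id=4 -> matches Hank
  - order 2 (Desk): customer_id=6 -> matches Grace
  - order 3 (Notebook): customer_id=NULL, no match -> kept with NULL
  - order 4 (Cable): customer_id=5 -> matches Zoe
  - order 5 (Pen): customer_id=1 -> matches Tina
  - order 6 (Router): customer_id=3 -> matches Nate
  - order 7 (Webcam): customer_id=2 -> matches Fiona
All 7 rows appear; 1 has NULL customer.

SQL:
SELECT a.product, b.name AS customer
FROM orders a
LEFT JOIN customers b ON a.customer_id = b.id

Result:
product  | customer
---------+---------
Tablet   | Hank    
Desk     | Grace   
Notebook | NULL    
Cable    | Zoe     
Pen      | Tina    
Router   | Nate    
Webcam   | Fiona   


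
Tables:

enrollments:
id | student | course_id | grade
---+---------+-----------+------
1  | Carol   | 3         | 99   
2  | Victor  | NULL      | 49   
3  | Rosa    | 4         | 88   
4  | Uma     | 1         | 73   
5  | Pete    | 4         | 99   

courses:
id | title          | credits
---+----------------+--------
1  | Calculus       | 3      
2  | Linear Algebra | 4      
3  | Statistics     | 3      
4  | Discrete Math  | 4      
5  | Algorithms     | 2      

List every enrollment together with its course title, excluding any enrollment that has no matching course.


INNER JOIN keeps only enrollments rows whose course_id matches an id in courses. Walk through each enrollment:
  - enrollment 1 (Carol): course_id=3 -> matches Statistics
  - enrollment 2 (Victor): course_id=NULL, no match -> dropped
  - enrollment 3 (Rosa): course_id=4 -> matches Discrete Math
  - enrollment 4 (Uma): course_id=1 -> matches Calculus
  - enrollment 5 (Pete): course_id=4 -> matches Discrete Math
So 1 of 5 rows is dropped.

SQL:
SELECT a.student, b.title AS course
FROM enrollments a
INNER JOIN courses b ON a.course_id = b.id

Result:
student | course       
--------+--------------
Carol   | Statistics   
Rosa    | Discrete Math
Uma     | Calculus     
Pete    | Discrete Math


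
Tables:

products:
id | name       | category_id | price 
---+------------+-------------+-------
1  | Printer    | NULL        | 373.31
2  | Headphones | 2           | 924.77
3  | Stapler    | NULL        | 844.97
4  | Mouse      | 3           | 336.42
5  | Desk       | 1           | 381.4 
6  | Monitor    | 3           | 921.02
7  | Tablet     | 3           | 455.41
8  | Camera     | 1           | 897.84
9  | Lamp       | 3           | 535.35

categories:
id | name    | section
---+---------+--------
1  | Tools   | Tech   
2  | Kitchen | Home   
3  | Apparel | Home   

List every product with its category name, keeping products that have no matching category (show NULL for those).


LEFT JOIN keeps every row from products (the left table); where category_id has no match in categories, the category columns become NULL. Walk through each product:
  - product 1 (Printer): category_id=NULL, no match -> kept with NULL
  - product 2 (Headphones): category_id=2 -> matches Kitchen
  - product 3 (Stapler): category_id=NULL, no match -> kept with NULL
  - product 4 (Mouse): category_id=3 -> matches Apparel
  - product 5 (Desk): category_id=1 -> matches Tools
  - product 6 (Monitor): category_id=3 -> matches Apparel
  - product 7 (Tablet): category_id=3 -> matches Apparel
  - product 8 (Camera): category_id=1 -> matches Tools
  - product 9 (Lamp): category_id=3 -> matches Apparel
All 9 rows appear; 2 have NULL category.

SQL:
SELECT a.name, b.name AS category
FROM products a
LEFT JOIN categories b ON a.category_id = b.id

Result:
name       | category
-----------+---------
Printer    | NULL    
Headphones | Kitchen 
Stapler    | NULL    
Mouse      | Apparel 
Desk       | Tools   
Monitor    | Apparel 
Tablet     | Apparel 
Camera     | Tools   
Lamp       | Apparel 


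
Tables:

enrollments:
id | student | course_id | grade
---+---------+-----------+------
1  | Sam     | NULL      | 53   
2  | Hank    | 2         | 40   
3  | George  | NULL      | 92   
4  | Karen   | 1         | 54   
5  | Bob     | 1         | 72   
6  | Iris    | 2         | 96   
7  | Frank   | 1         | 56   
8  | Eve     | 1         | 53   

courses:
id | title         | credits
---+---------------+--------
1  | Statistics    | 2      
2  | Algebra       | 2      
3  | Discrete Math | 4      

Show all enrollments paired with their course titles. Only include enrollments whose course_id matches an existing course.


INNER JOIN keeps only enrollments rows whose course_id matches an id in courses. Walk through each enrollment:
  - enrollment 1 (Sam): course_id=NULL, no match -> dropped
  - enrollment 2 (Hank): course_id=2 -> matches Algebra
  - enrollment 3 (George): course_id=NULL, no match -> dropped
  - enrollment 4 (Karen): course_id=1 -> matches Statistics
  - enrollment 5 (Bob): course_id=1 -> matches Statistics
  - enrollment 6 (Iris): course_id=2 -> matches Algebra
  - enrollment 7 (Frank): course_id=1 -> matches Statistics
  - enrollment 8 (Eve): course_id=1 -> matches Statistics
So 2 of 8 rows are dropped.

SQL:
SELECT a.student, b.title AS course
FROM enrollments a
INNER JOIN courses b ON a.course_id = b.id

Result:
student | course    
--------+-----------
Hank    | Algebra   
Karen   | Statistics
Bob     | Statistics
Iris    | Algebra   
Frank   | Statistics
Eve     | Statistics


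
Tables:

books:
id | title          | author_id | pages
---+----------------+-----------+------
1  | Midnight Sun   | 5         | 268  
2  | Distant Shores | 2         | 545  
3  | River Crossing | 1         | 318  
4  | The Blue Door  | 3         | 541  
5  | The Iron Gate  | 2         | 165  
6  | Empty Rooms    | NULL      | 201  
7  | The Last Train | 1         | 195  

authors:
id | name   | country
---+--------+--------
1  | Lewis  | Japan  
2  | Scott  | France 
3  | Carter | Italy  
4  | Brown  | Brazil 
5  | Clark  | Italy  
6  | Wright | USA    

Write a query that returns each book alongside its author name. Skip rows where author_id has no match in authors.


INNER JOIN keeps only books rows whose author_id matches an id in authors. Walk through each book:
  - book 1 (Midnight Sun): author_id=5 -> matches Clark
  - book 2 (Distant Shores): author_id=2 -> matches Scott
  - book 3 (River Crossing): author_id=1 -> matches Lewis
  - book 4 (The Blue Door): author_id=3 -> matches Carter
  - book 5 (The Iron Gate): author_id=2 -> matches Scott
  - book 6 (Empty Rooms): author_id=NULL, no match -> dropped
  - book 7 (The Last Train): author_id=1 -> matches Lewis
So 1 of 7 rows is dropped.

SQL:
SELECT a.title, b.name AS author
FROM books a
INNER JOIN authors b ON a.author_id = b.id

Result:
title          | author
---------------+-------
Midnight Sun   | Clark 
Distant Shores | Scott 
River Crossing | Lewis 
The Blue Door  | Carter
The Iron Gate  | Scott 
The Last Train | Lewis 


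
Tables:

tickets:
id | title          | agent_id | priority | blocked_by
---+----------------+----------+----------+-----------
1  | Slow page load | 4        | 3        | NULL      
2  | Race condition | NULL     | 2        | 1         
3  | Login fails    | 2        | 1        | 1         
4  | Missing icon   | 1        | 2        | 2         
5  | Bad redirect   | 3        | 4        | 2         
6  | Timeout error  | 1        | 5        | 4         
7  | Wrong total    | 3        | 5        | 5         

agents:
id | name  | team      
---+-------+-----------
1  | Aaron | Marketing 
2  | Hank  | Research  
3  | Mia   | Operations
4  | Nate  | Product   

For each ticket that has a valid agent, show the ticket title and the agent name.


INNER JOIN keeps only tickets rows whose agent_id matches an id in agents. Walk through each ticket:
  - ticket 1 (Slow page load): agent_id=4 -> matches Nate
  - ticket 2 (Race condition): agent_id=NULL, no match -> dropped
  - ticket 3 (Login fails): agent_id=2 -> matches Hank
  - ticket 4 (Missing icon): agent_id=1 -> matches Aaron
  - ticket 5 (Bad redirect): agent_id=3 -> matches Mia
  - ticket 6 (Timeout error): agent_id=1 -> matches Aaron
  - ticket 7 (Wrong total): agent_id=3 -> matches Mia
So 1 of 7 rows is dropped.

SQL:
SELECT a.title, b.name AS agent
FROM tickets a
INNER JOIN agents b ON a.agent_id = b.id

Result:
title          | agent
---------------+------
Slow page load | Nate 
Login fails    | Hank 
Missing icon   | Aaron
Bad redirect   | Mia  
Timeout error  | Aaron
Wrong total    | Mia  


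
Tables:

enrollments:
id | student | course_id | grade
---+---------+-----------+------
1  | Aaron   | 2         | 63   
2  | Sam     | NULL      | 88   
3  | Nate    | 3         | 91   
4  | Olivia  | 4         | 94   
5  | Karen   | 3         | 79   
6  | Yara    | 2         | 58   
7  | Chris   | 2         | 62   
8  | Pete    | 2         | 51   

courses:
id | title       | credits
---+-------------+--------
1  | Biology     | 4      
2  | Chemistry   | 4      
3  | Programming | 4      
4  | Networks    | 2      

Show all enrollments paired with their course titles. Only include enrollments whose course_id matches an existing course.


INNER JOIN keeps only enrollments rows whose course_id matches an id in courses. Walk through each enrollment:
  - enrollment 1 (Aaron): course_id=2 -> matches Chemistry
  - enrollment 2 (Sam): course_id=NULL, no match -> dropped
  - enrollment 3 (Nate): course_id=3 -> matches Programming
  - enrollment 4 (Olivia): course_id=4 -> matches Networks
  - enrollment 5 (Karen): course_id=3 -> matches Programming
  - enrollment 6 (Yara): course_id=2 -> matches Chemistry
  - enrollment 7 (Chris): course_id=2 -> matches Chemistry
  - enrollment 8 (Pete): course_id=2 -> matches Chemistry
So 1 of 8 rows is dropped.

SQL:
SELECT a.student, b.title AS course
FROM enrollments a
INNER JOIN courses b ON a.course_id = b.id

Result:
student | course     
--------+------------
Aaron   | Chemistry  
Nate    | Programming
Olivia  | Networks   
Karen   | Programming
Yara    | Chemistry  
Chris   | Chemistry  
Pete    | Chemistry  


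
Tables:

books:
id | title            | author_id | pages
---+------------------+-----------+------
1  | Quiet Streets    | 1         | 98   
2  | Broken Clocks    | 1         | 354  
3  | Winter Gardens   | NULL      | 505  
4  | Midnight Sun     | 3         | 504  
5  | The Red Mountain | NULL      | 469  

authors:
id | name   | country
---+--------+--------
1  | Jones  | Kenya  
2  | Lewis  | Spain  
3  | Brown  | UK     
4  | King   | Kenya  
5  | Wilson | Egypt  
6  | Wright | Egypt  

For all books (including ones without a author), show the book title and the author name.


LEFT JOIN keeps every row from books (the left table); where author_id has no match in authors, the author columns become NULL. Walk through each book:
  - book 1 (Quiet Streets): author_id=1 -> matches Jones
  - book 2 (Broken Clocks): author_id=1 -> matches Jones
  - book 3 (Winter Gardens): author_id=NULL, no match -> kept with NULL
  - book 4 (Midnight Sun): author_id=3 -> matches Brown
  - book 5 (The Red Mountain): author_id=NULL, no match -> kept with NULL
All 5 rows appear; 2 have NULL author.

SQL:
SELECT a.title, b.name AS author
FROM books a
LEFT JOIN authors b ON a.author_id = b.id

Result:
title            | author
-----------------+-------
Quiet Streets    | Jones 
Broken Clocks    | Jones 
Winter Gardens   | NULL  
Midnight Sun     | Brown 
The Red Mountain | NULL  


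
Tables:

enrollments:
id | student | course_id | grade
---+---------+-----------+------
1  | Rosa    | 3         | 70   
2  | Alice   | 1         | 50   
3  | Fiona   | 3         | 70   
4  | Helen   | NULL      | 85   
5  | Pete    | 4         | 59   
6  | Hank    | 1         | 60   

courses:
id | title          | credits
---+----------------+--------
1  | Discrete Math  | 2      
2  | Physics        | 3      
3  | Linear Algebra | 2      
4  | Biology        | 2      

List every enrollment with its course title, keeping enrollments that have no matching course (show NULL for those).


LEFT JOIN keeps every row from enrollments (the left table); where course_id has no match in courses, the course columns become NULL. Walk through each enrollment:
  - enrollment 1 (Rosa): course_id=3 -> matches Linear Algebra
  - enrollment 2 (Alice): course_id=1 -> matches Discrete Math
  - enrollment 3 (Fiona): course_id=3 -> matches Linear Algebra
  - enrollment 4 (Helen): course_id=NULL, no match -> kept with NULL
  - enrollment 5 (Pete): course_id=4 -> matches Biology
  - enrollment 6 (Hank): course_id=1 -> matches Discrete Math
All 6 rows appear; 1 has NULL course.

SQL:
SELECT a.student, b.title AS course
FROM enrollments a
LEFT JOIN courses b ON a.course_id = b.id

Result:
student | course        
--------+---------------
Rosa    | Linear Algebra
Alice   | Discrete Math 
Fiona   | Linear Algebra
Helen   | NULL          
Pete    | Biology       
Hank    | Discrete Math 


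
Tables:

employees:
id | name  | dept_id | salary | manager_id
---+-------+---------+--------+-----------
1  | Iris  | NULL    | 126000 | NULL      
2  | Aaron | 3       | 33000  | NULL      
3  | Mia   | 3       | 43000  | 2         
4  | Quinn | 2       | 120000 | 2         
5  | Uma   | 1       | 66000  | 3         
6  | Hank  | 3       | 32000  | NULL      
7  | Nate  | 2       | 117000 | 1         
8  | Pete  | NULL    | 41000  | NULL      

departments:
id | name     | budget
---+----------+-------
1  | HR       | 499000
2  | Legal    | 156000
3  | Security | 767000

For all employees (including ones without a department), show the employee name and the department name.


LEFT JOIN keeps every row from employees (the left table); where dept_id has no match in departments, the department columns become NULL. Walk through each employee:
  - employee 1 (Iris): dept_id=NULL, no match -> kept with NULL
  - employee 2 (Aaron): dept_id=3 -> matches Security
  - employee 3 (Mia): dept_id=3 -> matches Security
  - employee 4 (Quinn): dept_id=2 -> matches Legal
  - employee 5 (Uma): dept_id=1 -> matches HR
  - employee 6 (Hank): dept_id=3 -> matches Security
  - employee 7 (Nate): dept_id=2 -> matches Legal
  - employee 8 (Pete): dept_id=NULL, no match -> kept with NULL
All 8 rows appear; 2 have NULL department.

SQL:
SELECT a.name, b.name AS department
FROM employees a
LEFT JOIN departments b ON a.dept_id = b.id

Result:
name  | department
------+-----------
Iris  | NULL      
Aaron | Security  
Mia   | Security  
Quinn | Legal     
Uma   | HR        
Hank  | Security  
Nate  | Legal     
Pete  | NULL      


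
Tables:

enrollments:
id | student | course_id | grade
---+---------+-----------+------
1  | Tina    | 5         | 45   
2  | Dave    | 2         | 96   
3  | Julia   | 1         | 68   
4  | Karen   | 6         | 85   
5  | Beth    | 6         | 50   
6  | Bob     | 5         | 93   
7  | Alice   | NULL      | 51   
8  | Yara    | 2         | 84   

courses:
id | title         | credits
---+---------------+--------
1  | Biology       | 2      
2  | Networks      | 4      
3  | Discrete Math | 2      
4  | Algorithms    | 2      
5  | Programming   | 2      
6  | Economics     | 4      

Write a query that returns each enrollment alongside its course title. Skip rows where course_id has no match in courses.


INNER JOIN keeps only enrollments rows whose course_id matches an id in courses. Walk through each enrollment:
  - enrollment 1 (Tina): course_id=5 -> matches Programming
  - enrollment 2 (Dave): course_id=2 -> matches Networks
  - enrollment 3 (Julia): course_id=1 -> matches Biology
  - enrollment 4 (Karen): course_id=6 -> matches Economics
  - enrollment 5 (Beth): course_id=6 -> matches Economics
  - enrollment 6 (Bob): course_id=5 -> matches Programming
  - enrollment 7 (Alice): course_id=NULL, no match -> dropped
  - enrollment 8 (Yara): course_id=2 -> matches Networks
So 1 of 8 rows is dropped.

SQL:
SELECT a.student, b.title AS course
FROM enrollments a
INNER JOIN courses b ON a.course_id = b.id

Result:
student | course     
--------+------------
Tina    | Programming
Dave    | Networks   
Julia   | Biology    
Karen   | Economics  
Beth    | Economics  
Bob     | Programming
Yara    | Networks   


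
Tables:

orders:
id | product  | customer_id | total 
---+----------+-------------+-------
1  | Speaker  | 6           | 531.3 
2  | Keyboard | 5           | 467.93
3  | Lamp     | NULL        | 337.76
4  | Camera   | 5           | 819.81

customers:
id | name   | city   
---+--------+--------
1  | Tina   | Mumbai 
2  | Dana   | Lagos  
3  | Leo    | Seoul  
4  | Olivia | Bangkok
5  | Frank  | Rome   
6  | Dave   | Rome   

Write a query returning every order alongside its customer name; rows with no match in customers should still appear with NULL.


LEFT JOIN keeps every row from orders (the left table); where customer_id has no match in customers, the customer columns become NULL. Walk through each order:
  - order 1 (Speaker): customer_id=6 -> matches Dave
  - order 2 (Keyboard): customer_id=5 -> matches Frank
  - order 3 (Lamp): customer_id=NULL, no match -> kept with NULL
  - order 4 (Camera): customer_id=5 -> matches Frank
All 4 rows appear; 1 has NULL customer.

SQL:
SELECT a.product, b.name AS customer
FROM orders a
LEFT JOIN customers b ON a.customer_id = b.id

Result:
product  | customer
---------+---------
Speaker  | Dave    
Keyboard | Frank   
Lamp     | NULL    
Camera   | Frank   


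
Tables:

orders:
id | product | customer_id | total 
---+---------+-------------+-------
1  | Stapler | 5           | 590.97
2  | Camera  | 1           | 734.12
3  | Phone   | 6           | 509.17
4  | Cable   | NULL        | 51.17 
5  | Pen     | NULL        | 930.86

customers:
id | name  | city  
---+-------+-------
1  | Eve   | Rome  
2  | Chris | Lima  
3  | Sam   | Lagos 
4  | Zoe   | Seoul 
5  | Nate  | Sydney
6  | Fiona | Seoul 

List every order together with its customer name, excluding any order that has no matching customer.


INNER JOIN keeps only orders rows whose customer_id matches an id in customers. Walk through each order:
  - order 1 (Stapler): customer_id=5 -> matches Nate
  - order 2 (Camera): customer_id=1 -> matches Eve
  - order 3 (Phone): customer_id=6 -> matches Fiona
  - order 4 (Cable): customer_id=NULL, no match -> dropped
  - order 5 (Pen): customer_id=NULL, no match -> dropped
So 2 of 5 rows are dropped.

SQL:
SELECT a.product, b.name AS customer
FROM orders a
INNER JOIN customers b ON a.customer_id = b.id

Result:
product | customer
--------+---------
Stapler | Nate    
Camera  | Eve     
Phone   | Fiona   


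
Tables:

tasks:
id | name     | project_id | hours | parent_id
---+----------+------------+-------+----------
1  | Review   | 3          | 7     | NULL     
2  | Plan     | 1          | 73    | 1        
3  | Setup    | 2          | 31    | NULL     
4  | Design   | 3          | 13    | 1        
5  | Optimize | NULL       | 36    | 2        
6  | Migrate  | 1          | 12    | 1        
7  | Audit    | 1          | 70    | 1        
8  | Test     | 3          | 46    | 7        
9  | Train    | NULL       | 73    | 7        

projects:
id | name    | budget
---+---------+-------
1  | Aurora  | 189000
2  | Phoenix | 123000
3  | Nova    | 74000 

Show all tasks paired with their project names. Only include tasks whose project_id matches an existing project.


INNER JOIN keeps only tasks rows whose project_id matches an id in projects. Walk through each task:
  - task 1 (Review): project_id=3 -> matches Nova
  - task 2 (Plan): project_id=1 -> matches Aurora
  - task 3 (Setup): project_id=2 -> matches Phoenix
  - task 4 (Design): project_id=3 -> matches Nova
  - task 5 (Optimize): project_id=NULL, no match -> dropped
  - task 6 (Migrate): project_id=1 -> matches Aurora
  - task 7 (Audit): project_id=1 -> matches Aurora
  - task 8 (Test): project_id=3 -> matches Nova
  - task 9 (Train): project_id=NULL, no match -> dropped
So 2 of 9 rows are dropped.

SQL:
SELECT a.name, b.name AS project
FROM tasks a
INNER JOIN projects b ON a.project_id = b.id

Result:
name    | project
--------+--------
Review  | Nova   
Plan    | Aurora 
Setup   | Phoenix
Design  | Nova   
Migrate | Aurora 
Audit   | Aurora 
Test    | Nova   


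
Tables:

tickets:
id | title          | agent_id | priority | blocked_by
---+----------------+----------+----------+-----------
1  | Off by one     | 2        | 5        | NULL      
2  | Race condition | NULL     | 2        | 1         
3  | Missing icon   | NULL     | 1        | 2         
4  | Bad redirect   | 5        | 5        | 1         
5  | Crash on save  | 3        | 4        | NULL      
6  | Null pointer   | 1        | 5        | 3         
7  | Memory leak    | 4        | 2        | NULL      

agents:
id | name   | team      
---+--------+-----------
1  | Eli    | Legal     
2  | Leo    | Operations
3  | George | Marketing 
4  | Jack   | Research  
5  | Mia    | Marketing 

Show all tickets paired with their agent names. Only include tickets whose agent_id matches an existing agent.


INNER JOIN keeps only tickets rows whose agent_id matches an id in agents. Walk through each ticket:
  - ticket 1 (Off by one): agent_id=2 -> matches Leo
  - ticket 2 (Race condition): agent_id=NULL, no match -> dropped
  - ticket 3 (Missing icon): agent_id=NULL, no match -> dropped
  - ticket 4 (Bad redirect): agent_id=5 -> matches Mia
  - ticket 5 (Crash on save): agent_id=3 -> matches George
  - ticket 6 (Null pointer): agent_id=1 -> matches Eli
  - ticket 7 (Memory leak): agent_id=4 -> matches Jack
So 2 of 7 rows are dropped.

SQL:
SELECT a.title, b.name AS agent
FROM tickets a
INNER JOIN agents b ON a.agent_id = b.id

Result:
title         | agent 
--------------+-------
Off by one    | Leo   
Bad redirect  | Mia   
Crash on save | George
Null pointer  | Eli   
Memory leak   | Jack  


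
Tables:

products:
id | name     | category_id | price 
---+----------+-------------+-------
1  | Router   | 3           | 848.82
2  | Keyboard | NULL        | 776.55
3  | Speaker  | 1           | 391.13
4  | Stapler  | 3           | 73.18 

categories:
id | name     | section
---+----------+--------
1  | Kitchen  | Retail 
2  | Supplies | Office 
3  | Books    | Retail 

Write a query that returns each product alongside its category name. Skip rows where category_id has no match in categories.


INNER JOIN keeps only products rows whose category_id matches an id in categories. Walk through each product:
  - product 1 (Router): category_id=3 -> matches Books
  - product 2 (Keyboard): category_id=NULL, no match -> dropped
  - product 3 (Speaker): category_id=1 -> matches Kitchen
  - product 4 (Stapler): category_id=3 -> matches Books
So 1 of 4 rows is dropped.

SQL:
SELECT a.name, b.name AS category
FROM products a
INNER JOIN categories b ON a.category_id = b.id

Result:
name    | category
--------+---------
Router  | Books   
Speaker | Kitchen 
Stapler | Books   


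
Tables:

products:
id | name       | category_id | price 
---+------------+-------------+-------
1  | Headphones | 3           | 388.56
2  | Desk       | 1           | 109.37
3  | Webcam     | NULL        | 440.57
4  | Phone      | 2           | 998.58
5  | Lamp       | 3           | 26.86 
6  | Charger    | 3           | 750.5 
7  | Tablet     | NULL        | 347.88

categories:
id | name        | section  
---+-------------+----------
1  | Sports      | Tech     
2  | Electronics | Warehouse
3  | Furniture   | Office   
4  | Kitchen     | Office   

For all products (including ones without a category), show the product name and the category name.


LEFT JOIN keeps every row from products (the left table); where category_id has no match in categories, the category columns become NULL. Walk through each product:
  - product 1 (Headphones): category_id=3 -> matches Furniture
  - product 2 (Desk): category_id=1 -> matches Sports
  - product 3 (Webcam): category_id=NULL, no match -> kept with NULL
  - product 4 (Phone): category_id=2 -> matches Electronics
  - product 5 (Lamp): category_id=3 -> matches Furniture
  - product 6 (Charger): category_id=3 -> matches Furniture
  - product 7 (Tablet): category_id=NULL, no match -> kept with NULL
All 7 rows appear; 2 have NULL category.

SQL:
SELECT a.name, b.name AS category
FROM products a
LEFT JOIN categories b ON a.category_id = b.id

Result:
name       | category   
-----------+------------
Headphones | Furniture  
Desk       | Sports     
Webcam     | NULL       
Phone      | Electronics
Lamp       | Furniture  
Charger    | Furniture  
Tablet     | NULL       


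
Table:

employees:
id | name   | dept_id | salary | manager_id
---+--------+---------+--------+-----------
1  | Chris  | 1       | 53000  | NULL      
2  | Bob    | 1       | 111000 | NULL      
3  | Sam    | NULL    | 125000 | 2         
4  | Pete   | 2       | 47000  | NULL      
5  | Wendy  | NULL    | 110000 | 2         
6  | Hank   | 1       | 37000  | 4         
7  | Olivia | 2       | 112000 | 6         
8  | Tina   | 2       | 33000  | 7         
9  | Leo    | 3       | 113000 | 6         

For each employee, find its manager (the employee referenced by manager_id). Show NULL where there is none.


This is a self-join: employees is joined to a second copy of itself, matching each row's manager_id to another row's id. Use LEFT JOIN so rows with manager_id=NULL are kept.
  - employee 1 (Chris): manager_id=NULL -> NULL
  - employee 2 (Bob): manager_id=NULL -> NULL
  - employee 3 (Sam): manager_id=2 -> Bob
  - employee 4 (Pete): manager_id=NULL -> NULL
  - employee 5 (Wendy): manager_id=2 -> Bob
  - employee 6 (Hank): manager_id=4 -> Pete
  - employee 7 (Olivia): manager_id=6 -> Hank
  - employee 8 (Tina): manager_id=7 -> Olivia
  - employee 9 (Leo): manager_id=6 -> Hank

SQL:
SELECT a.name AS item, b.name AS manager
FROM employees a
LEFT JOIN employees b ON a.manager_id = b.id

Result:
item   | manager
-------+--------
Chris  | NULL   
Bob    | NULL   
Sam    | Bob    
Pete   | NULL   
Wendy  | Bob    
Hank   | Pete   
Olivia | Hank   
Tina   | Olivia 
Leo    | Hank   


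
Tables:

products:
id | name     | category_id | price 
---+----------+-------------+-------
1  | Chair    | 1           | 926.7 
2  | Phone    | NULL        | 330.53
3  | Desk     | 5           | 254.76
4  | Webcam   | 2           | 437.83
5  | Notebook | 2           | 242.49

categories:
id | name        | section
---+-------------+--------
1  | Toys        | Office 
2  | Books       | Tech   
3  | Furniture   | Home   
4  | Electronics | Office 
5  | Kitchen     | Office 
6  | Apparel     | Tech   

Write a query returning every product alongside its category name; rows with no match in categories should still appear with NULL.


LEFT JOIN keeps every row from products (the left table); where category_id has no match in categories, the category columns become NULL. Walk through each product:
  - product 1 (Chair): category_id=1 -> matches Toys
  - product 2 (Phone): category_id=NULL, no match -> kept with NULL
  - product 3 (Desk): category_id=5 -> matches Kitchen
  - product 4 (Webcam): category_id=2 -> matches Books
  - product 5 (Notebook): category_id=2 -> matches Books
All 5 rows appear; 1 has NULL category.

SQL:
SELECT a.name, b.name AS category
FROM products a
LEFT JOIN categories b ON a.category_id = b.id

Result:
name     | category
---------+---------
Chair    | Toys    
Phone    | NULL    
Desk     | Kitchen 
Webcam   | Books   
Notebook | Books   
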